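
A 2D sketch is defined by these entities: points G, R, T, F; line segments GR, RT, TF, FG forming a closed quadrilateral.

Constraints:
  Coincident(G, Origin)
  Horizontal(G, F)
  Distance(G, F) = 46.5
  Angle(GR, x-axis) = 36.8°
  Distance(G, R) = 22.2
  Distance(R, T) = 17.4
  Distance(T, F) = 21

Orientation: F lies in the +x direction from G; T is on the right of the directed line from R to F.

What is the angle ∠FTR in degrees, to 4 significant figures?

110.7°

G is at the origin; G and F share the same y with |GF| = 46.5 and F in +x, so F = (46.5, 0). GR runs at 36.8° with |GR| = 22.2, so R = (17.78, 13.30). T is determined by |RT| = 17.4 and |TF| = 21.0 together: it lies at the intersection of circle(R, 17.4) and circle(F, 21.0). With |RF| = 31.65, the foot of the radical line on RF is 13.64 from R and the perpendicular offset is √(17.4² − 13.64²) = 10.80. Taking the right-of-RF solution: T = (25.62, -2.234).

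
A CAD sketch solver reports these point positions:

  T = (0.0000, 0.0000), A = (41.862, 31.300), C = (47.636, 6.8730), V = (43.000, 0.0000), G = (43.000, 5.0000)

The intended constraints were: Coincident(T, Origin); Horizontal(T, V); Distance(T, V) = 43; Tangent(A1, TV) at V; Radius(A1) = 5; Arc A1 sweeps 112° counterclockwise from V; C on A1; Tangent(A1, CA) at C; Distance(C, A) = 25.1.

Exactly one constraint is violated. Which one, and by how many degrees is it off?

Tangent(A1, CA) at C — off by 8.70°.

T = (0.00, 0.00) ✓; T.y = 0.00, V.y = 0.00 ✓; |TV| = 43.00 ✓; ∠(GV, VT) = 90.00° ✓; |GV| = 5.000 ✓; bearing(G→C) − bearing(G→V) = 112.0° ✓; |GC| = 5.000 ✓; ∠(GC, CA) = 98.70° ✗; |CA| = 25.10 ✓.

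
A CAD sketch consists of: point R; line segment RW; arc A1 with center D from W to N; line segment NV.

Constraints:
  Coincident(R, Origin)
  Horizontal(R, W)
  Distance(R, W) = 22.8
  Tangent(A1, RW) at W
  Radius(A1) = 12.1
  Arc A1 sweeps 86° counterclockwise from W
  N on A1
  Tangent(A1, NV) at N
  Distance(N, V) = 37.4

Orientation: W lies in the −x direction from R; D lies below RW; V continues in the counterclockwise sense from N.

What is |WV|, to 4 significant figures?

50.73

R is at the origin; R and W share the same y with |RW| = 22.8 and W on the −x side, so W = (-22.80, 0.000). A1 meets RW tangentially, so DW is at right angles to RW, so D = W + (0, -12.1) = (-22.80, -12.10). On A1, W sits at bearing 90° from D; an 86° counterclockwise sweep puts N at bearing 176°, so N = D + 12.1·(cos 176°, sin 176°) = (-34.87, -11.26). Tangency of A1 to NV means the radius DN is perpendicular to NV, so NV runs along (−sin 176°, cos 176°); with |NV| = 37.4, V = (-37.48, -48.56). Then |WV| = |V − W| = 50.73.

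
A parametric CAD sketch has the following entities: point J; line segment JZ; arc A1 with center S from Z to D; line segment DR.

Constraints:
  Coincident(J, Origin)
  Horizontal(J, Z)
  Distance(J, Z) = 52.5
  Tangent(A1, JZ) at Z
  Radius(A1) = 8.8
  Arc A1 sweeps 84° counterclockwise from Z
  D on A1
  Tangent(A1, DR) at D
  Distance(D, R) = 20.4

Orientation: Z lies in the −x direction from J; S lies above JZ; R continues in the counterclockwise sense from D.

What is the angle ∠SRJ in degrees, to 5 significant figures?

85.241°

J is at the origin; JZ is horizontal with |JZ| = 52.5 and Z on the −x side, so Z = (-52.500, 0.0000). Tangency of A1 to JZ means the radius SZ is perpendicular to JZ, so S = Z + (0, 8.8) = (-52.500, 8.8000). On A1, Z sits at bearing -90° from S; an 84° counterclockwise sweep puts D at bearing -6°, so D = S + 8.8·(cos -6°, sin -6°) = (-43.748, 7.8801). A1 meets DR tangentially, so SD is at right angles to DR, so DR runs along (−sin -6°, cos -6°); with |DR| = 20.4, R = (-41.616, 28.168). Then cos ∠SRJ = RS·RJ / (|RS||RJ|), giving 85.241°.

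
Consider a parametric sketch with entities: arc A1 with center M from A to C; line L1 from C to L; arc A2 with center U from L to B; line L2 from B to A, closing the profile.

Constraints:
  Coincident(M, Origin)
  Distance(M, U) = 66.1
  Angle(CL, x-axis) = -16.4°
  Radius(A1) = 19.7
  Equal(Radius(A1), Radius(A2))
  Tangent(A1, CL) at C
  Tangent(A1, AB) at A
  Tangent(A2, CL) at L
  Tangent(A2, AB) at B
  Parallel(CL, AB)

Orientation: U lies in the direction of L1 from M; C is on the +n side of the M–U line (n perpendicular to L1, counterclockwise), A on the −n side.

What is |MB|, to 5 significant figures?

68.973

Tangency of A1 to both parallel lines with radius 19.7 puts C and A at M ± 19.7·n: C = (5.5621, 18.898), A = (-5.5621, -18.898). Equal radii place L and B the same way about U: L = U + 19.7·n = (68.973, 0.23572), B = U − 19.7·n = (57.849, -37.561). Then |MB| = |B − M| = 68.973.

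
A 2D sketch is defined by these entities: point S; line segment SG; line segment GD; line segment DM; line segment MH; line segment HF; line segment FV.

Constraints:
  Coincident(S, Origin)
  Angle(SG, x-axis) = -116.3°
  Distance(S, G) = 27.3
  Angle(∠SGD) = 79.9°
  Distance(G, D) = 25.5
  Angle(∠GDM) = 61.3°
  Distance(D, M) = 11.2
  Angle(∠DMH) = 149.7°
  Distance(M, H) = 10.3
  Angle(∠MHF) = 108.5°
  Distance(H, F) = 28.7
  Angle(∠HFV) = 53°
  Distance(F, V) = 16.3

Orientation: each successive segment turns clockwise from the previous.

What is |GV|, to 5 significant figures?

8.8605

S is at the origin; SG runs at -116.3° with length 27.3, so G = (-12.096, -24.474). ∠SGD = 79.9° gives GD at 143.60° from the x-axis; with |GD| = 25.5, D = (-32.621, -9.3419). ∠GDM = 61.3° gives DM at 24.900° from the x-axis; with |DM| = 11.2, M = (-22.462, -4.6263). ∠DMH = 149.7° gives MH at -5.4000° from the x-axis; with |MH| = 10.3, H = (-12.207, -5.5956). ∠MHF = 108.5° gives HF at -76.900° from the x-axis; with |HF| = 28.7, F = (-5.7026, -33.549). ∠HFV = 53.0° gives FV at 156.10° from the x-axis; with |FV| = 16.3, V = (-20.605, -26.945). Then |GV| = |V − G| = 8.8605.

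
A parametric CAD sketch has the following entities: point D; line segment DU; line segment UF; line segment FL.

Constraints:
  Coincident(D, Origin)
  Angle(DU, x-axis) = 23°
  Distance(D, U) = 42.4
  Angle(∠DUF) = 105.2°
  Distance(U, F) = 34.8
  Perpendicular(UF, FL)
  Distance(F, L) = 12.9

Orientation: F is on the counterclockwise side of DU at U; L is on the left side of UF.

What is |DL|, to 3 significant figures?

53.8

D is at the origin; DU runs at 23.0° with length 42.4, so U = 42.4·(cos 23.0°, sin 23.0°) = (39.0, 16.6). ∠DUF = 105.2°, so UF runs at 23.0° + (180° − 105.2°) = 97.8° from the x-axis; with |UF| = 34.8, F = U + 34.8·(cos 97.8°, sin 97.8°) = (34.3, 51.0). UF is perpendicular to FL; with |FL| = 12.9 on the left of UF, L = F + 12.9·(-0.991, -0.136) = (21.5, 49.3). Then |DL| = |L − D| = 53.8.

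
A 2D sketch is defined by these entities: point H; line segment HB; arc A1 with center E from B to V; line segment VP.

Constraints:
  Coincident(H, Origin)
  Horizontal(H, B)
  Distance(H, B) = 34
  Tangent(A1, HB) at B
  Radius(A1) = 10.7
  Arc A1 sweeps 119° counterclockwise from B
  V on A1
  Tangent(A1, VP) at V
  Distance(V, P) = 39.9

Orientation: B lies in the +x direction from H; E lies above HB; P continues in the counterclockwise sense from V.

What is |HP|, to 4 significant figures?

56.18

H is at the origin; H and B share the same y with |HB| = 34.0 and B on the +x side, so B = (34.00, 0.000). A1 meets HB tangentially, so EB is at right angles to HB, so E = B + (0, 10.7) = (34.00, 10.70). On A1, B sits at bearing -90° from E; a 119° counterclockwise sweep puts V at bearing 29°, so V = E + 10.7·(cos 29°, sin 29°) = (43.36, 15.89). The tangent condition forces EV to be normal to VP, so VP runs along (−sin 29°, cos 29°); with |VP| = 39.9, P = (24.01, 50.78). Then |HP| = |P − H| = 56.18.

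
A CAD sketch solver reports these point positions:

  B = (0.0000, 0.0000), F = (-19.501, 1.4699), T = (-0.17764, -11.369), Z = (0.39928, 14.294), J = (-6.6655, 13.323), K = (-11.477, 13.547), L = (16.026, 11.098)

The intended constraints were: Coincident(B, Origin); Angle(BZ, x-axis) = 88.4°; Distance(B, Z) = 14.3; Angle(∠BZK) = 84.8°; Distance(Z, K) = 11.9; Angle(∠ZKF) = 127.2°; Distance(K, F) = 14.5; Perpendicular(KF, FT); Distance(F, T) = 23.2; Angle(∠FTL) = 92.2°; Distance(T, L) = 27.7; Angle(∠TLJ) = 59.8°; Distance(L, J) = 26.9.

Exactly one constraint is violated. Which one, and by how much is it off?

Distance(L, J) = 26.9 — off by 4.10.

B = (0.00, 0.00) ✓; BZ at 88.40° ✓; |BZ| = 14.30 ✓; ∠BZK = 84.80° ✓; |ZK| = 11.90 ✓; ∠ZKF = 127.2° ✓; |KF| = 14.50 ✓; ∠(KF, FT) = 90.00° ✓; |FT| = 23.20 ✓; ∠FTL = 92.20° ✓; |TL| = 27.70 ✓; ∠TLJ = 59.80° ✓; |LJ| = 22.80 ✗.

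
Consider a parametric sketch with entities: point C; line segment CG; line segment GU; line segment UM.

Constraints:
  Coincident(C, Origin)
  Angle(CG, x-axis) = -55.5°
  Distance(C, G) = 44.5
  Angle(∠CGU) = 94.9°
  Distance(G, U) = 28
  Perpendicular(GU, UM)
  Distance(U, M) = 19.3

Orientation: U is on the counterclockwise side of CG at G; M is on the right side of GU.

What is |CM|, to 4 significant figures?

71.14

C is at the origin; CG runs at -55.5° with length 44.5, so G = 44.5·(cos -55.5°, sin -55.5°) = (25.21, -36.67). ∠CGU = 94.9°, so GU runs at -55.5° + (180° − 94.9°) = 29.60° from the x-axis; with |GU| = 28.0, U = G + 28.0·(cos 29.60°, sin 29.60°) = (49.55, -22.84). GU is perpendicular to UM; with |UM| = 19.3 on the right of GU, M = U + 19.3·(0.4939, -0.8695) = (59.08, -39.62). Then |CM| = |M − C| = 71.14.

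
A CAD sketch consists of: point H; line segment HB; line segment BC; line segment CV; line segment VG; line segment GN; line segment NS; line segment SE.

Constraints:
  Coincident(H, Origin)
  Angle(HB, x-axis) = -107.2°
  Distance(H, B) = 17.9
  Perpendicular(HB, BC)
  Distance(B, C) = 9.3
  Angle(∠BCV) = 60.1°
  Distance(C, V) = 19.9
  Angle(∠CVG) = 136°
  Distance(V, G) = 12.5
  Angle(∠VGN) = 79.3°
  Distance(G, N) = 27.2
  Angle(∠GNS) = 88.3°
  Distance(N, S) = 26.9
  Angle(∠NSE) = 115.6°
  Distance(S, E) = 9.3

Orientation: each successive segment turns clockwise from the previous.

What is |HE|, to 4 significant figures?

24.14

H is at the origin; HB runs at -107.2° with length 17.9, so B = (-5.293, -17.10). The perpendicularity gives BC at right angles to HB, so BC runs at 162.8°; with |BC| = 9.3, C = (-14.18, -14.35). ∠BCV = 60.1° gives CV at 42.90° from the x-axis; with |CV| = 19.9, V = (0.4003, -0.8031). ∠CVG = 136.0° gives VG at -1.100° from the x-axis; with |VG| = 12.5, G = (12.90, -1.043). ∠VGN = 79.3° gives GN at -101.8° from the x-axis; with |GN| = 27.2, N = (7.336, -27.67). ∠GNS = 88.3° gives NS at 166.5° from the x-axis; with |NS| = 26.9, S = (-18.82, -21.39). ∠NSE = 115.6° gives SE at 102.1° from the x-axis; with |SE| = 9.3, E = (-20.77, -12.30). Then |HE| = |E − H| = 24.14.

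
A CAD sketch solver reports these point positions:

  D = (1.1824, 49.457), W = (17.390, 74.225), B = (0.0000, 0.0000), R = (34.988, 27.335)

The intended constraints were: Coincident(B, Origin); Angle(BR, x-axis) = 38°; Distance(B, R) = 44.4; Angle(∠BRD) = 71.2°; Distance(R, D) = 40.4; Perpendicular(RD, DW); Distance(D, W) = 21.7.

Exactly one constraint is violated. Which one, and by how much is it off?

Distance(D, W) = 21.7 — off by 7.90.

B = (0.00, 0.00) ✓; BR at 38.00° ✓; |BR| = 44.40 ✓; ∠BRD = 71.20° ✓; |RD| = 40.40 ✓; ∠(RD, DW) = 90.00° ✓; |DW| = 29.60 ✗.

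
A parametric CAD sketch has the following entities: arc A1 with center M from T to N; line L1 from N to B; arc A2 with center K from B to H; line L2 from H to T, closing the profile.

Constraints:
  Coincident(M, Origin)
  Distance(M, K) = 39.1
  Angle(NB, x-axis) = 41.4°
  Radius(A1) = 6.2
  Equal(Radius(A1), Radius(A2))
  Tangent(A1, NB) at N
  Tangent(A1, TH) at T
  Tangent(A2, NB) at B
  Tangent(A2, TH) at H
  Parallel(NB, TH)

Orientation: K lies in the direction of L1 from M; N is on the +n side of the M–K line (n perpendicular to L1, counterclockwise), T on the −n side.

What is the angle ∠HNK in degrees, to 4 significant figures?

8.585°

The slot axis is L1's direction at 41.4°, so u = (cos 41.4°, sin 41.4°) = (0.7501, 0.6613) and n = (−sin 41.4°, cos 41.4°) = (-0.6613, 0.7501). M is at the origin and K lies 39.1 along u from M, so K = 39.1·u = (29.33, 25.86). Tangency of A1 to both parallel lines with radius 6.2 puts N and T at M ± 6.2·n: N = (-4.100, 4.651), T = (4.100, -4.651). Equal radii place B and H the same way about K: B = K + 6.2·n = (25.23, 30.51), H = K − 6.2·n = (33.43, 21.21). Then cos ∠HNK = NH·NK / (|NH||NK|), giving 8.585°.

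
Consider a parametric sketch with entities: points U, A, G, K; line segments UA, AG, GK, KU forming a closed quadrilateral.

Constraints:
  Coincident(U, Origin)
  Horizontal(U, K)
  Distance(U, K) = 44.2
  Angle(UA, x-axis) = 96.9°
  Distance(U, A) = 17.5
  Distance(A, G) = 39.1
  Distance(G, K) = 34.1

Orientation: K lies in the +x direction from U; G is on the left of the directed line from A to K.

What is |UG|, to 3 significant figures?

47.0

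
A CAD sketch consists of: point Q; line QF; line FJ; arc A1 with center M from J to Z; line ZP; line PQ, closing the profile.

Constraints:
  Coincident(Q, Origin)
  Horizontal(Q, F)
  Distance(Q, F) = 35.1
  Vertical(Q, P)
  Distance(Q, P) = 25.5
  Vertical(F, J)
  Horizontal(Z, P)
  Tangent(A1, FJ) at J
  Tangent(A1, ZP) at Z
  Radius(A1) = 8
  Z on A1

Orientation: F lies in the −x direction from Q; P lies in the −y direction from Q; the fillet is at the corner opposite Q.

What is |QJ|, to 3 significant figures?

39.2

Q is at the origin; QF is horizontal with |QF| = 35.1 and F on the −x side, so F = (-35.1, 0.00). Q and P share the same x with |QP| = 25.5 and P on the −y side, so P = (0.00, -25.5). The virtual corner opposite Q is at (-35.1, -25.5). A1 meets FJ tangentially, so MJ is at right angles to FJ and since A1 is tangent to ZP there, MZ ⟂ ZP, with radius 8.0, so the center M sits 8.0 in from both sides at M = (-27.1, -17.5). That places the tangent points at J = (-35.1, -17.5) on FJ and Z = (-27.1, -25.5) on ZP. Then |QJ| = |J − Q| = 39.2.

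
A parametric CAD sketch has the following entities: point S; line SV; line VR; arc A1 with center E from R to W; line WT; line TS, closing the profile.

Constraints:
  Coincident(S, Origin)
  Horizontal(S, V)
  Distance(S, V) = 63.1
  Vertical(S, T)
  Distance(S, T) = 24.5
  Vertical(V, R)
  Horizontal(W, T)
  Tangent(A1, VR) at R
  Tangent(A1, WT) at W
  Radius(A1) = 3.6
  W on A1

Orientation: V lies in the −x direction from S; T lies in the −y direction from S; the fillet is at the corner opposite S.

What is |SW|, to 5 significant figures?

64.347

S is at the origin; SV is horizontal with |SV| = 63.1 and V on the −x side, so V = (-63.100, 0.0000). S and T share the same x with |ST| = 24.5 and T on the −y side, so T = (0.0000, -24.500). The virtual corner opposite S is at (-63.100, -24.500). The tangent condition forces ER to be normal to VR and A1 meets WT tangentially, so EW is at right angles to WT, with radius 3.6, so the center E sits 3.6 in from both sides at E = (-59.500, -20.900). That places the tangent points at R = (-63.100, -20.900) on VR and W = (-59.500, -24.500) on WT. Then |SW| = |W − S| = 64.347.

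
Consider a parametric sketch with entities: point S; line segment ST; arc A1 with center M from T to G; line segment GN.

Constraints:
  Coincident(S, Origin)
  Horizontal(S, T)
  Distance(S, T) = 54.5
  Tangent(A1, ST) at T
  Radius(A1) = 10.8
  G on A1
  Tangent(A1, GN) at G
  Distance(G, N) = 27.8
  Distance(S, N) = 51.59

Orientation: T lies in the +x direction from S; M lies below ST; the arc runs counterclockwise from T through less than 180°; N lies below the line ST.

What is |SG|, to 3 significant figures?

44.8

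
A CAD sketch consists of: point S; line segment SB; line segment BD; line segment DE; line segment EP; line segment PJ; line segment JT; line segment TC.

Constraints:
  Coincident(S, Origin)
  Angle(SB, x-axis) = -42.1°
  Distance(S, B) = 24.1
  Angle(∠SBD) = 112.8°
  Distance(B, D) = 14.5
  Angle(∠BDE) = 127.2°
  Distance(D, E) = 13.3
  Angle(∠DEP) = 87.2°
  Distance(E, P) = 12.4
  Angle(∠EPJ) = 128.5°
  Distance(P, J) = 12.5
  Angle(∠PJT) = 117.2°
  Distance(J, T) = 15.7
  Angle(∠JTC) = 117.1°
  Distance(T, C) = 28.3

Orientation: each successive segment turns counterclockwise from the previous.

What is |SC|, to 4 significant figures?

50.39

S is at the origin; SB runs at -42.1° with length 24.1, so B = (17.88, -16.16). ∠SBD = 112.8° gives BD at 25.10° from the x-axis; with |BD| = 14.5, D = (31.01, -10.01). ∠BDE = 127.2° gives DE at 77.90° from the x-axis; with |DE| = 13.3, E = (33.80, 2.998). ∠DEP = 87.2° gives EP at 170.7° from the x-axis; with |EP| = 12.4, P = (21.56, 5.002). ∠EPJ = 128.5° gives PJ at -137.8° from the x-axis; with |PJ| = 12.5, J = (12.30, -3.394). ∠PJT = 117.2° gives JT at -75.00° from the x-axis; with |JT| = 15.7, T = (16.37, -18.56). ∠JTC = 117.1° gives TC at -12.10° from the x-axis; with |TC| = 28.3, C = (44.04, -24.49). Then |SC| = |C − S| = 50.39.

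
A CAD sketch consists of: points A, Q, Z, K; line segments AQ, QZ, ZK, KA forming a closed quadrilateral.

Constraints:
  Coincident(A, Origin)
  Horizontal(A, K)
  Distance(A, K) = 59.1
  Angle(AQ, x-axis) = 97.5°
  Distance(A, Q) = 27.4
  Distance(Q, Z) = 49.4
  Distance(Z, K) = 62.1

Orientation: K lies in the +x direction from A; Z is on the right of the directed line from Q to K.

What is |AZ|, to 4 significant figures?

22.04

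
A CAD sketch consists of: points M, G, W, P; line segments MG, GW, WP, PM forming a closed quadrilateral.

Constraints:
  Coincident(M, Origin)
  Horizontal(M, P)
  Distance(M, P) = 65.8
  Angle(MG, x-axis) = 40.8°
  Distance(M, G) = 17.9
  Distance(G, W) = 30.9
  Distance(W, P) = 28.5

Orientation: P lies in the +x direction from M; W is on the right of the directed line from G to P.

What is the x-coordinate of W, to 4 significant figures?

38.17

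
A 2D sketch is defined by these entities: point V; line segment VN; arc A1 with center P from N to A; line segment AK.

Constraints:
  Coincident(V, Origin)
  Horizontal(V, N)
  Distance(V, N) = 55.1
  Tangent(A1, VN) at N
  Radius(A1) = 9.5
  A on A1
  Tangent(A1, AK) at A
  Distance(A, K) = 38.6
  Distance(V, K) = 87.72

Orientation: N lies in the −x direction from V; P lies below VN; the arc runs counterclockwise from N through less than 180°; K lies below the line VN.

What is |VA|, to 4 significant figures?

64.43

V is at the origin; V and N share the same y with |VN| = 55.1 and N on the −x side, so N = (-55.10, 0.000). Since A1 is tangent to VN there, PN ⟂ VN, so P = N + (0, -9.5) = (-55.10, -9.500). Since PA ⟂ AK (tangency), |PK| = √(9.5² + 38.6²) = 39.75 regardless of where A sits on A1. So K lies on both circle(V, 87.72) and circle(P, 39.75); the below-VN intersection is K = (-76.43, -43.04). A is the foot of the tangent from K: A = (-64.10, -6.465).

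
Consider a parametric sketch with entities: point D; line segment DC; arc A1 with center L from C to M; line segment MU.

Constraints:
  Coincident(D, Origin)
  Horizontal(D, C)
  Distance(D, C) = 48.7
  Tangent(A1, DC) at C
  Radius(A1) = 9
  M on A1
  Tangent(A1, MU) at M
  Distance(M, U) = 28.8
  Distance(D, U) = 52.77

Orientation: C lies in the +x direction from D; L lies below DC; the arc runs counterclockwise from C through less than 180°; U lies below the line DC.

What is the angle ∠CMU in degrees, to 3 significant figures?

137°

D is at the origin; DC is horizontal with |DC| = 48.7 and C on the +x side, so C = (48.7, 0.00). A1 meets DC tangentially, so LC is at right angles to DC, so L = C + (0, -9) = (48.7, -9.00). Since LM ⟂ MU (tangency), |LU| = √(9.0² + 28.8²) = 30.2 regardless of where M sits on A1. So U lies on both circle(D, 52.77) and circle(L, 30.2); the below-DC intersection is U = (37.6, -37.0). M is the foot of the tangent from U: M = (39.7, -8.33).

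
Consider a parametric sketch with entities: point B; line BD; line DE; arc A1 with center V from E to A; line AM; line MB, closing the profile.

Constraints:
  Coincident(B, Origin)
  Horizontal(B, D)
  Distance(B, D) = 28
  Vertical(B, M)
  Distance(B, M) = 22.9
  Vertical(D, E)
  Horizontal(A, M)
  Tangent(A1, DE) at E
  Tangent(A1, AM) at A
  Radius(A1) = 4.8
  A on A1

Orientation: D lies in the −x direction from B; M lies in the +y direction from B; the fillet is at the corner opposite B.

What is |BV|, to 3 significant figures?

29.4

B and M share the same x with |BM| = 22.9 and M on the +y side, so M = (0.00, 22.9). The virtual corner opposite B is at (-28.0, 22.9). A1 meets DE tangentially, so VE is at right angles to DE and tangency of A1 to AM means the radius VA is perpendicular to AM, with radius 4.8, so the center V sits 4.8 in from both sides at V = (-23.2, 18.1). Then |BV| = |V − B| = 29.4.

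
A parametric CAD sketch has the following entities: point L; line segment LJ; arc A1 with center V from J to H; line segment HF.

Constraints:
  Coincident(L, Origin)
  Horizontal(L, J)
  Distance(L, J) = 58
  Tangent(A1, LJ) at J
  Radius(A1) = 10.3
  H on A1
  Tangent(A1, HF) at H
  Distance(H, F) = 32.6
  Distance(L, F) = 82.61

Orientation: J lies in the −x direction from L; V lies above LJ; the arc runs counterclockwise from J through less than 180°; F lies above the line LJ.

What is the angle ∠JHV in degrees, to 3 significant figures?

24.8°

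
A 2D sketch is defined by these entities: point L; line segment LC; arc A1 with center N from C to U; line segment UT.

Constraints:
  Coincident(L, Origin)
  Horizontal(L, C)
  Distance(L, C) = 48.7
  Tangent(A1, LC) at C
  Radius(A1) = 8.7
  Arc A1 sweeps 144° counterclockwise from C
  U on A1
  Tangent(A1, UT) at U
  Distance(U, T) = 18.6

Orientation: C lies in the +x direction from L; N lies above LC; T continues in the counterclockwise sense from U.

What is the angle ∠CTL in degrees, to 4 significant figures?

75.90°

L is at the origin; LC is horizontal with |LC| = 48.7 and C on the +x side, so C = (48.70, 0.000). Since A1 is tangent to LC there, NC ⟂ LC, so N = C + (0, 8.7) = (48.70, 8.700). On A1, C sits at bearing -90° from N; a 144° counterclockwise sweep puts U at bearing 54°, so U = N + 8.7·(cos 54°, sin 54°) = (53.81, 15.74). The tangent condition forces NU to be normal to UT, so UT runs along (−sin 54°, cos 54°); with |UT| = 18.6, T = (38.77, 26.67). Then cos ∠CTL = TC·TL / (|TC||TL|), giving 75.90°.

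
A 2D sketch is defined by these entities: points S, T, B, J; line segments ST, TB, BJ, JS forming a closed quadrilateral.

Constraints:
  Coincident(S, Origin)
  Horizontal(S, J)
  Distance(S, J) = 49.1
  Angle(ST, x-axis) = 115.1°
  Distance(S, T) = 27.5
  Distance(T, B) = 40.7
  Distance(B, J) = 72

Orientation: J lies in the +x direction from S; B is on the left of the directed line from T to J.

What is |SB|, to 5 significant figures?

60.580

Checks: |TB| = 40.70 ✓; |BJ| = 72.00 ✓.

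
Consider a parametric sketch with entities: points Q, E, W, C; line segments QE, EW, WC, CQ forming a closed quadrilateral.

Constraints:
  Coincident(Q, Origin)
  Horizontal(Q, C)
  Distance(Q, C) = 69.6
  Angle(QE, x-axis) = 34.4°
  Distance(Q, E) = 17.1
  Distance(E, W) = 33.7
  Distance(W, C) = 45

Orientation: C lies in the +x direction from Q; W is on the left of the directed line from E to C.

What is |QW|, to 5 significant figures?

50.668

Checks: |EW| = 33.70 ✓; |WC| = 45.00 ✓.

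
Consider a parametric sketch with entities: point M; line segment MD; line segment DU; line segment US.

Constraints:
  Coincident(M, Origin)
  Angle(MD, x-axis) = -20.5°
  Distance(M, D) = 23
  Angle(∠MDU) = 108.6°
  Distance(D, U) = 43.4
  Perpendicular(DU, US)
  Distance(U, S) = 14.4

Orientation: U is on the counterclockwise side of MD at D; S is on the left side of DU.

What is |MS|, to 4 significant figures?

51.27

M is at the origin; MD runs at -20.5° with length 23.0, so D = 23.0·(cos -20.5°, sin -20.5°) = (21.54, -8.055). ∠MDU = 108.6°, so DU runs at -20.5° + (180° − 108.6°) = 50.90° from the x-axis; with |DU| = 43.4, U = D + 43.4·(cos 50.90°, sin 50.90°) = (48.91, 25.63). The perpendicularity gives US at right angles to DU; with |US| = 14.4 on the left of DU, S = U + 14.4·(-0.7760, 0.6307) = (37.74, 34.71). Then |MS| = |S − M| = 51.27.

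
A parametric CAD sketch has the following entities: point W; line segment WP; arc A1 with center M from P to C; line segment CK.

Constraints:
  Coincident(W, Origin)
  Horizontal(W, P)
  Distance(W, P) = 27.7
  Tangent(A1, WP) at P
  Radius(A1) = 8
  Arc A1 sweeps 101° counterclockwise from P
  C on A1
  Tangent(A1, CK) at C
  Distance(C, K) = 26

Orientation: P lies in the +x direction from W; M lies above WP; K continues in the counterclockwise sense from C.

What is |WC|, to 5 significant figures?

36.807

W is at the origin; W and P share the same y with |WP| = 27.7 and P on the +x side, so P = (27.700, 0.0000). Tangency of A1 to WP means the radius MP is perpendicular to WP, so M = P + (0, 8) = (27.700, 8.0000). On A1, P sits at bearing -90° from M; a 101° counterclockwise sweep puts C at bearing 11°, so C = M + 8.0·(cos 11°, sin 11°) = (35.553, 9.5265). Then |WC| = |C − W| = 36.807.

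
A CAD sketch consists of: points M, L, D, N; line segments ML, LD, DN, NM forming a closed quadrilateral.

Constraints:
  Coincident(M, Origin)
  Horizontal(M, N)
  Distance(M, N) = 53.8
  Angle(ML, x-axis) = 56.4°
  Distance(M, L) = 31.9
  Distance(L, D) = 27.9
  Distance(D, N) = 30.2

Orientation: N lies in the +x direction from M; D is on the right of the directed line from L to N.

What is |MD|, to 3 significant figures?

23.6

M is at the origin; MN is horizontal with |MN| = 53.8 and N in +x, so N = (53.8, 0). ML runs at 56.4° with |ML| = 31.9, so L = (17.7, 26.6). D is determined by |LD| = 27.9 and |DN| = 30.2 together: it lies at the intersection of circle(L, 27.9) and circle(N, 30.2). With |LN| = 44.9, the foot of the radical line on LN is 20.9 from L and the perpendicular offset is √(27.9² − 20.9²) = 18.4. Taking the right-of-LN solution: D = (23.6, -0.687).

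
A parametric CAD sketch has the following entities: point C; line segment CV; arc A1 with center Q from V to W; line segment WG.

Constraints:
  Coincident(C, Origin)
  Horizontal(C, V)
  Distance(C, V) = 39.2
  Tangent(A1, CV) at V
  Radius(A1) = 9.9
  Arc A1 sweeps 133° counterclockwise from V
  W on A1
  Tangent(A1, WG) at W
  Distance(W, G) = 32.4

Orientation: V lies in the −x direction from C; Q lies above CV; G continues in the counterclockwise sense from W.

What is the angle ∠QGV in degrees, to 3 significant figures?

5.80°

C is at the origin; C and V share the same y with |CV| = 39.2 and V on the −x side, so V = (-39.2, 0.00). A1 meets CV tangentially, so QV is at right angles to CV, so Q = V + (0, 9.9) = (-39.2, 9.90). On A1, V sits at bearing -90° from Q; a 133° counterclockwise sweep puts W at bearing 43°, so W = Q + 9.9·(cos 43°, sin 43°) = (-32.0, 16.7). The tangent condition forces QW to be normal to WG, so WG runs along (−sin 43°, cos 43°); with |WG| = 32.4, G = (-54.1, 40.3). Then cos ∠QGV = GQ·GV / (|GQ||GV|), giving 5.80°.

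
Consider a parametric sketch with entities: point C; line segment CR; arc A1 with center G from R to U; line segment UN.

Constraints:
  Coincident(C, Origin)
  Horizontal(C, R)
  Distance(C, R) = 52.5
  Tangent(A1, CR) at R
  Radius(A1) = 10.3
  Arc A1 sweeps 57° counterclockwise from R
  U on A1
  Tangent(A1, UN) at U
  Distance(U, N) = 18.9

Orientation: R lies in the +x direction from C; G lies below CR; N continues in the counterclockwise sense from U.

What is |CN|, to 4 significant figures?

39.35

C is at the origin; C and R share the same y with |CR| = 52.5 and R on the +x side, so R = (52.50, 0.000). Since A1 is tangent to CR there, GR ⟂ CR, so G = R + (0, -10.3) = (52.50, -10.30). On A1, R sits at bearing 90° from G; a 57° counterclockwise sweep puts U at bearing 147°, so U = G + 10.3·(cos 147°, sin 147°) = (43.86, -4.690). Since A1 is tangent to UN there, GU ⟂ UN, so UN runs along (−sin 147°, cos 147°); with |UN| = 18.9, N = (33.57, -20.54). Then |CN| = |N − C| = 39.35.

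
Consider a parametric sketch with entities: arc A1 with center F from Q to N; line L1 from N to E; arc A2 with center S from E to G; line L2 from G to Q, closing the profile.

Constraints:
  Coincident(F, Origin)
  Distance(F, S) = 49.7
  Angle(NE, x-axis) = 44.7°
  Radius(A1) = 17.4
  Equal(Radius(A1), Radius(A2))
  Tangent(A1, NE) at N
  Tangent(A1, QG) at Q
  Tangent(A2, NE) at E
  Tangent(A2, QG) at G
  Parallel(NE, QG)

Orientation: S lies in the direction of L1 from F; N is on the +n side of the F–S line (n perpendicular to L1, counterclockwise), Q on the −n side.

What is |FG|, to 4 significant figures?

52.66

The slot axis is L1's direction at 44.7°, so u = (cos 44.7°, sin 44.7°) = (0.7108, 0.7034) and n = (−sin 44.7°, cos 44.7°) = (-0.7034, 0.7108). F is at the origin and S lies 49.7 along u from F, so S = 49.7·u = (35.33, 34.96). Tangency of A1 to both parallel lines with radius 17.4 puts N and Q at F ± 17.4·n: N = (-12.24, 12.37), Q = (12.24, -12.37). Equal radii place E and G the same way about S: E = S + 17.4·n = (23.09, 47.33), G = S − 17.4·n = (47.57, 22.59). Then |FG| = |G − F| = 52.66.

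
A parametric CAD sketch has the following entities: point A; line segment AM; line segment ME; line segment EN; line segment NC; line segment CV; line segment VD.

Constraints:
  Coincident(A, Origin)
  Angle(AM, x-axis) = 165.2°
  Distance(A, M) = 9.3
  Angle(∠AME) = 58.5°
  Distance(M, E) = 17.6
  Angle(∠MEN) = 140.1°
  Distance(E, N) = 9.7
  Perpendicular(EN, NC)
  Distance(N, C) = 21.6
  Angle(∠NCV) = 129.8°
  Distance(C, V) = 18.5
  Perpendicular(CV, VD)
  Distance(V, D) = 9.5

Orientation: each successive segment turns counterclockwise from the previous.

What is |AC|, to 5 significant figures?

16.154

A is at the origin; AM runs at 165.2° with length 9.3, so M = (-8.9915, 2.3756). ∠AME = 58.5° gives ME at -73.300° from the x-axis; with |ME| = 17.6, E = (-3.9339, -14.482). ∠MEN = 140.1° gives EN at -33.400° from the x-axis; with |EN| = 9.7, N = (4.1641, -19.822). The perpendicularity gives NC at right angles to EN, so NC runs at 56.600°; with |NC| = 21.6, C = (16.054, -1.7890). Then |AC| = |C − A| = 16.154.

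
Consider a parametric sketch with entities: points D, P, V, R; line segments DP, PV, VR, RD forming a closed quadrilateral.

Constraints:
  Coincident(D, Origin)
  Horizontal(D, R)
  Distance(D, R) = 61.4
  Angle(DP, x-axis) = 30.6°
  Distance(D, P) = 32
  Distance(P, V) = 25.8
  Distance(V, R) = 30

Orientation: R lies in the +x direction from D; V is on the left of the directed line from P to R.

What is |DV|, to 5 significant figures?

57.770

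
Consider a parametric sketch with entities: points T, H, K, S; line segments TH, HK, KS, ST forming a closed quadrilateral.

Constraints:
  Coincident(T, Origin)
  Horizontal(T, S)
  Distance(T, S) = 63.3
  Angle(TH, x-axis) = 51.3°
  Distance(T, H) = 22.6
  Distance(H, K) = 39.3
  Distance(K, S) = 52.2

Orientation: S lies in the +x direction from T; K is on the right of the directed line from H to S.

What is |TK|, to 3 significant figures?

26.8

Checks: |HK| = 39.30 ✓; |KS| = 52.20 ✓.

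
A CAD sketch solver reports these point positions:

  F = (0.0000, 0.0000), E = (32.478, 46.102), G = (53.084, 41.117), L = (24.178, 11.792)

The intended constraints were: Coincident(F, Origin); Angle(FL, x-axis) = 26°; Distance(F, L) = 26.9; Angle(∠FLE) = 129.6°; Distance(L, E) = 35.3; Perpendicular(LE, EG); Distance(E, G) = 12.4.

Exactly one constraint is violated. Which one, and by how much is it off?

Distance(E, G) = 12.4 — off by 8.80.

F = (0.00, 0.00) ✓; FL at 26.00° ✓; |FL| = 26.90 ✓; ∠FLE = 129.6° ✓; |LE| = 35.30 ✓; ∠(LE, EG) = 90.00° ✓; |EG| = 21.20 ✗.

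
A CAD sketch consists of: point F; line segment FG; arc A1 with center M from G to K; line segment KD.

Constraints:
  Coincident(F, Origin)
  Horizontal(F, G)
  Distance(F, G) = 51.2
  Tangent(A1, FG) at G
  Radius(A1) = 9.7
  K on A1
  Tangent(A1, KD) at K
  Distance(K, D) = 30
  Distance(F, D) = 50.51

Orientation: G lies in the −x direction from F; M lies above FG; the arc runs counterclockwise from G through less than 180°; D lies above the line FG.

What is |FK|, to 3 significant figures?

42.4

Checks: |FG| = 51.20 ✓; |MK| = 9.700 ✓; ∠(MK, KD) = 90.00° ✓; |KD| = 30.00 ✓; |FD| = 50.51 ✓.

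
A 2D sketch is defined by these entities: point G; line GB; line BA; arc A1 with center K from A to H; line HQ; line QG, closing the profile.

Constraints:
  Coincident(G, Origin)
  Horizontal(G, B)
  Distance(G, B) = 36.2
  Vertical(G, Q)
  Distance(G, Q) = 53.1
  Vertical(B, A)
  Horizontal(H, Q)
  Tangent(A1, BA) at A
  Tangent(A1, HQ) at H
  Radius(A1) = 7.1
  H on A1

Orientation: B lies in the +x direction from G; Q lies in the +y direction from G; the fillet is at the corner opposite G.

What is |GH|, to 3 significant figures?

60.6

The virtual corner opposite G is at (36.2, 53.1). A1 meets BA tangentially, so KA is at right angles to BA and tangency of A1 to HQ means the radius KH is perpendicular to HQ, with radius 7.1, so the center K sits 7.1 in from both sides at K = (29.1, 46.0). That places the tangent points at A = (36.2, 46.0) on BA and H = (29.1, 53.1) on HQ. Then |GH| = |H − G| = 60.6.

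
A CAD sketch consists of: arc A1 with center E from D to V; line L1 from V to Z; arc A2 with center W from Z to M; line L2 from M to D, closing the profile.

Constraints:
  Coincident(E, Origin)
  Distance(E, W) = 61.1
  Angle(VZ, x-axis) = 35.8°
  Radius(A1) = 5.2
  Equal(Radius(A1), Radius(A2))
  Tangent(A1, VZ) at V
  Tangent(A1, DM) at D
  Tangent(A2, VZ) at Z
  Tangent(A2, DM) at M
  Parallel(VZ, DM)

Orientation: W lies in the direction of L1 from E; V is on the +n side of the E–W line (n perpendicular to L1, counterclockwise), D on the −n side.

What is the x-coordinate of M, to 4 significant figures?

52.60

The slot axis is L1's direction at 35.8°, so u = (cos 35.8°, sin 35.8°) = (0.8111, 0.5850) and n = (−sin 35.8°, cos 35.8°) = (-0.5850, 0.8111). E is at the origin and W lies 61.1 along u from E, so W = 61.1·u = (49.56, 35.74). Tangency of A1 to both parallel lines with radius 5.2 puts V and D at E ± 5.2·n: V = (-3.042, 4.218), D = (3.042, -4.218). Equal radii place Z and M the same way about W: Z = W + 5.2·n = (46.51, 39.96), M = W − 5.2·n = (52.60, 31.52). So M.x = 52.60.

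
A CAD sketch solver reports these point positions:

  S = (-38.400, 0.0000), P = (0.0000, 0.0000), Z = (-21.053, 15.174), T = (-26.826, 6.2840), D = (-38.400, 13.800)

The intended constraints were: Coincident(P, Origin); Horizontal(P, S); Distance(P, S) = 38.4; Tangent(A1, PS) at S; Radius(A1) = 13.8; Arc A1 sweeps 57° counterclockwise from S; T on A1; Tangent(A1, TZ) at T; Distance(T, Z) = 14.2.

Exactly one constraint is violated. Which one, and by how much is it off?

Distance(T, Z) = 14.2 — off by 3.60.

P = (0.00, 0.00) ✓; P.y = 0.00, S.y = 0.00 ✓; |PS| = 38.40 ✓; ∠(DS, SP) = 90.00° ✓; |DS| = 13.80 ✓; bearing(D→T) − bearing(D→S) = 57.00° ✓; |DT| = 13.80 ✓; ∠(DT, TZ) = 90.00° ✓; |TZ| = 10.60 ✗.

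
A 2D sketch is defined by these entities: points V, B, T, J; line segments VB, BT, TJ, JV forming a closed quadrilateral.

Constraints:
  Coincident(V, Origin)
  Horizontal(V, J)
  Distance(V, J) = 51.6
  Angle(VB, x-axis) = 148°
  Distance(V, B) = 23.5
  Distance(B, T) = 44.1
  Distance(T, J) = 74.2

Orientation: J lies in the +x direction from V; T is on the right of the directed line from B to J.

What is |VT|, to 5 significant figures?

35.099

V is at the origin; VJ is horizontal with |VJ| = 51.6 and J in +x, so J = (51.6, 0). VB runs at 148.0° with |VB| = 23.5, so B = (-19.929, 12.453). T is determined by |BT| = 44.1 and |TJ| = 74.2 together: it lies at the intersection of circle(B, 44.1) and circle(J, 74.2). With |BJ| = 72.605, the foot of the radical line on BJ is 11.781 from B and the perpendicular offset is √(44.1² − 11.781²) = 42.497. Taking the right-of-BJ solution: T = (-15.612, -31.435).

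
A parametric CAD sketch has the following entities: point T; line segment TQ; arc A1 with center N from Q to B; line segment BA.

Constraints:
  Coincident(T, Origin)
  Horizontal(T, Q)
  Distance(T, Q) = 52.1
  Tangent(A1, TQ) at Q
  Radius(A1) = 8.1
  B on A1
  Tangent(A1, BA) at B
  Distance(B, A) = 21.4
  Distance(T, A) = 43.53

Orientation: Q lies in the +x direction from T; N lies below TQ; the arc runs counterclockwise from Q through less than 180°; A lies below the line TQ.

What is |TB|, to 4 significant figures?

44.95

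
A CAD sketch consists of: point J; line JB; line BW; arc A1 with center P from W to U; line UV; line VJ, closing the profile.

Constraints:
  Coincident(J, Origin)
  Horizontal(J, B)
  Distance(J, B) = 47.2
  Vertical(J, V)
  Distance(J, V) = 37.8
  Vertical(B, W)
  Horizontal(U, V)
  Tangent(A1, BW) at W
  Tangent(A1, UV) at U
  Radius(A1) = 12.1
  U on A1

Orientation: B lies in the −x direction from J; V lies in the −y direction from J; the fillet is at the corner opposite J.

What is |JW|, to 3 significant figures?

53.7

J is at the origin; JB is horizontal with |JB| = 47.2 and B on the −x side, so B = (-47.2, 0.00). J and V share the same x with |JV| = 37.8 and V on the −y side, so V = (0.00, -37.8). The virtual corner opposite J is at (-47.2, -37.8). Since A1 is tangent to BW there, PW ⟂ BW and since A1 is tangent to UV there, PU ⟂ UV, with radius 12.1, so the center P sits 12.1 in from both sides at P = (-35.1, -25.7). That places the tangent points at W = (-47.2, -25.7) on BW and U = (-35.1, -37.8) on UV. Then |JW| = |W − J| = 53.7.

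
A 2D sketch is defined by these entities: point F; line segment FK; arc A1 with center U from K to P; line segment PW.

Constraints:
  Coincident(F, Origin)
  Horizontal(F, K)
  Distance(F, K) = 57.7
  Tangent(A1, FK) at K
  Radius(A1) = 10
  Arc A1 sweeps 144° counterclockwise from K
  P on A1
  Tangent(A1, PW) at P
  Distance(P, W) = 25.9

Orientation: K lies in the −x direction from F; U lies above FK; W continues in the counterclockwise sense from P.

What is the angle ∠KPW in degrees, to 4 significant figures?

108.0°

F is at the origin; FK is horizontal with |FK| = 57.7 and K on the −x side, so K = (-57.70, 0.000). Since A1 is tangent to FK there, UK ⟂ FK, so U = K + (0, 10) = (-57.70, 10.00). On A1, K sits at bearing -90° from U; a 144° counterclockwise sweep puts P at bearing 54°, so P = U + 10.0·(cos 54°, sin 54°) = (-51.82, 18.09). Tangency of A1 to PW means the radius UP is perpendicular to PW, so PW runs along (−sin 54°, cos 54°); with |PW| = 25.9, W = (-72.78, 33.31). Then cos ∠KPW = PK·PW / (|PK||PW|), giving 108.0°.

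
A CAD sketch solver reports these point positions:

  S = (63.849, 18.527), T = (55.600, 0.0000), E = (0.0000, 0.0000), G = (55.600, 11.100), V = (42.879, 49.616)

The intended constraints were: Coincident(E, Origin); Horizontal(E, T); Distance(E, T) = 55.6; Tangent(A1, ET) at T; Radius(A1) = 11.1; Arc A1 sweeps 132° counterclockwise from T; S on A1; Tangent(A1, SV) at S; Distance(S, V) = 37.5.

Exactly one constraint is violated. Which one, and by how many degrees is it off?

Tangent(A1, SV) at S — off by 8.00°.

E = (0.00, 0.00) ✓; E.y = 0.00, T.y = 0.00 ✓; |ET| = 55.60 ✓; ∠(GT, TE) = 90.00° ✓; |GT| = 11.10 ✓; bearing(G→S) − bearing(G→T) = 132.0° ✓; |GS| = 11.10 ✓; ∠(GS, SV) = 98.00° ✗; |SV| = 37.50 ✓.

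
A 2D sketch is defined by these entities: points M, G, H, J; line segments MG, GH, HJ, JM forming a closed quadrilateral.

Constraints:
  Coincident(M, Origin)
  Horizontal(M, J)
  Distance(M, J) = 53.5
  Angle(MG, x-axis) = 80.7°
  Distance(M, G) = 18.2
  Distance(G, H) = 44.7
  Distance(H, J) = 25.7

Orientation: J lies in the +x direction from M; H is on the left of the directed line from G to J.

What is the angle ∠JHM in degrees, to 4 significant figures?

76.56°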